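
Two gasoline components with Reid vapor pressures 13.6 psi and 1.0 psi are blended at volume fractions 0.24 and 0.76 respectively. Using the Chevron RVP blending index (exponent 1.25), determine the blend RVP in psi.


Chevron index: RVP_blend = (sum xi*RVPi^1.25)^(1/1.25)
RVP^1.25 terms: 0.24 * 13.6^1.25 + 0.76 * 1.0^1.25 = 7.02808
RVP_blend = 7.02808^(1/1.25) = 4.758

4.758 psi


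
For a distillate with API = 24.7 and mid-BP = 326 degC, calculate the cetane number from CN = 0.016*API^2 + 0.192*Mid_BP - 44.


CN = 0.016 * 24.7^2 + 0.192 * 326 - 44
CN = 9.76144 + 62.592 - 44 = 28.35344

28.35344


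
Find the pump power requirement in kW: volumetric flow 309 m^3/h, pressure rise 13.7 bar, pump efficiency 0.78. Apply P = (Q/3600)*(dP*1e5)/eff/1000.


Q = 309 / 3600 = 0.0858333 m^3/s
P = 0.0858333 * (13.7 * 1e5) / 0.78 / 1000 = 150.8

150.8 kW


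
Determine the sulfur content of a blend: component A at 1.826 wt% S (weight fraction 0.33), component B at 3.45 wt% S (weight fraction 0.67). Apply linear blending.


Linear sulfur blending: S_blend = x1*S1 + x2*S2
Contribution 1: 0.33 * 1.826 = 0.60258 wt%
Contribution 2: 0.67 * 3.45 = 2.3115 wt%
S_blend = 0.60258 + 2.3115 = 2.91408

2.91408 wt%


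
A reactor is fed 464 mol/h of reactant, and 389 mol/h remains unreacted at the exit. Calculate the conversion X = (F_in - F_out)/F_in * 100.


X = (F_in - F_out) / F_in * 100
Moles reacted = 464 - 389 = 75
X = 75 / 464 * 100
= 0.1616 * 100
= 16.16 %

16.16 %


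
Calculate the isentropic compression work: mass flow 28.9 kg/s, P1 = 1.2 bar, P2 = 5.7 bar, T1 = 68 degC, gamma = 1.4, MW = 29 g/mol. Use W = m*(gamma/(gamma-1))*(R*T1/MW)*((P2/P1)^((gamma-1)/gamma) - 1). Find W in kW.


Isentropic work: W = m*(gamma/(gamma-1))*(R*T1/MW)*((P2/P1)^((gamma-1)/gamma) - 1)
T1 = 68 + 273.15 = 341.15 K
Pressure ratio = 5.7 / 1.2 = 4.75
Exponent = (1.4 - 1)/1.4 = 0.285714
(P2/P1)^exp - 1 = 4.75^0.285714 - 1 = 0.560777
W = 28.9 * 1.4 / 0.4 * 8.314 * 341.15 / 29 * 0.560777 = 5548

5548 kW


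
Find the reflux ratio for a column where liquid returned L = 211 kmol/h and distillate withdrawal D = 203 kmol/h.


Reflux ratio definition: R = L / D (liquid returned / distillate withdrawn)
L = 211 kmol/h, D = 203 kmol/h
R = 211 / 203 = 1.039

1.039


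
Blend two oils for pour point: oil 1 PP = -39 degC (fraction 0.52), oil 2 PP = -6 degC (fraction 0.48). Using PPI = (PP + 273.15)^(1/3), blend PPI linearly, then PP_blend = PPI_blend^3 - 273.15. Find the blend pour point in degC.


PPI_1 = (-39 + 273.15)^(1/3) = 6.163557
PPI_2 = (-6 + 273.15)^(1/3) = 6.440482
PPI_blend = 0.52 * 6.163557 + 0.48 * 6.440482 = 6.296481
PP_blend = 6.296481^3 - 273.15 = 249.6282 - 273.15 = -23.52

-23.52 degC


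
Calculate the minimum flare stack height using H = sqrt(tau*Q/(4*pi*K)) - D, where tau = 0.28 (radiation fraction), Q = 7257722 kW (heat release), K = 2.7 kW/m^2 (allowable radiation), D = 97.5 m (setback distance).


tau*Q/(4*pi*K) = 0.28 * 7257722 / (4 * pi * 2.7) = 59894.2
sqrt(59894.2) = 244.733
H = 244.733 - 97.5 = 147.2

147.2 m


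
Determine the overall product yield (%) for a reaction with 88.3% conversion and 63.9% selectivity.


Overall yield = conversion (%) * selectivity (%) / 100
Conversion = 88.3%, Selectivity = 63.9%
Y = 88.3 * 63.9 / 100
= 56.4237 %

56.4237 %


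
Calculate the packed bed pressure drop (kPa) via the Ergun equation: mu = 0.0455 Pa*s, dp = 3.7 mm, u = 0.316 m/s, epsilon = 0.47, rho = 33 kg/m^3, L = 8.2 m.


dp = 3.7 mm = 0.0037 m
Viscous term = 150*0.0455*0.316*(1-0.47)^2 / (0.0037^2*0.47^3) = 426230
Inertial term = 1.75*33*0.316^2*(1-0.47) / (0.0037*0.47^3) = 7956.22
dP/L = 426230 + 7956.22 = 434186 Pa/m
dP = 434186 * 8.2 / 1000 = 3560 kPa

3560 kPa


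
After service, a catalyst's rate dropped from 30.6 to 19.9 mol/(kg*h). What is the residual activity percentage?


Activity (%) = (rate_used / rate_fresh) * 100
rate_used = 19.9, rate_fresh = 30.6
= (19.9 / 30.6) * 100
= 0.6503 * 100 = 65.03

65.03 %


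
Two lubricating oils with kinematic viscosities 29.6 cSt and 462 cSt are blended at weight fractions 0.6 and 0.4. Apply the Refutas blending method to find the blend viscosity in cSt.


Refutas method: VBN_i = 14.534*ln(ln(visc_i + 0.8)) + 10.975, blended linearly by mass fraction; since VBN is linear in VBI_i = ln(ln(visc_i + 0.8)) and the fractions sum to 1, blend VBI directly: visc = exp(exp(VBI_blend)) - 0.8
VBI_1 = ln(ln(29.6 + 0.8)) = 1.22801
VBI_2 = ln(ln(462 + 0.8)) = 1.81438
VBI_blend = 0.6 * 1.22801 + 0.4 * 1.81438 = 1.46256
visc_blend = exp(exp(1.46256)) - 0.8 = 74.16

74.16 cSt


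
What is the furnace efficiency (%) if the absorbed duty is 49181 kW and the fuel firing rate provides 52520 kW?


Furnace efficiency = Q_absorbed / Q_fuel * 100
= 49181 / 52520 * 100 = 93.64

93.64 %


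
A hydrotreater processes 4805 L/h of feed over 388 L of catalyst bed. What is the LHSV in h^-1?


LHSV = volumetric feed rate / catalyst volume
= 4805 L/h / 388 L
= 12.38 h^-1

12.38 h^-1


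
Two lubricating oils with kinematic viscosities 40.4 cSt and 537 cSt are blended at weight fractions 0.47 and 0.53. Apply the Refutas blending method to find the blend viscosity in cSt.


Refutas method: VBN_i = 14.534*ln(ln(visc_i + 0.8)) + 10.975, blended linearly by mass fraction; since VBN is linear in VBI_i = ln(ln(visc_i + 0.8)) and the fractions sum to 1, blend VBI directly: visc = exp(exp(VBI_blend)) - 0.8
VBI_1 = ln(ln(40.4 + 0.8)) = 1.3133
VBI_2 = ln(ln(537 + 0.8)) = 1.83856
VBI_blend = 0.47 * 1.3133 + 0.53 * 1.83856 = 1.59169
visc_blend = exp(exp(1.59169)) - 0.8 = 135.1

135.1 cSt


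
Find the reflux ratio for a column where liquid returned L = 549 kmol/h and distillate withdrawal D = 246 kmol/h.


Reflux ratio definition: R = L / D (liquid returned / distillate withdrawn)
L = 549 kmol/h, D = 246 kmol/h
R = 549 / 246 = 2.232

2.232


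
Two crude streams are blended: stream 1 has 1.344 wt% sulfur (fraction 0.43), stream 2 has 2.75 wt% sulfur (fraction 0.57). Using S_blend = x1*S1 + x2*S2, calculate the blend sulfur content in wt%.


Linear sulfur blending: S_blend = x1*S1 + x2*S2
Contribution 1: 0.43 * 1.344 = 0.57792 wt%
Contribution 2: 0.57 * 2.75 = 1.5675 wt%
S_blend = 0.57792 + 1.5675 = 2.14542

2.14542 wt%


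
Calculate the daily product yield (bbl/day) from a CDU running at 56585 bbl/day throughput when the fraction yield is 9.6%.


Crude throughput = 56585 bbl/day
Fraction yield = 9.6%
yield = throughput * fraction / 100
yield = 56585 * 9.6 / 100 = 5432.16

5432.16 bbl/day


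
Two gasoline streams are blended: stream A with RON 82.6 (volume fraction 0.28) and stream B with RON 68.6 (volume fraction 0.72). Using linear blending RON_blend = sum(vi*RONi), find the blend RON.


Linear blending: RON_blend = sum(vi * RONi)
Contribution 1: 0.28 * 82.6 = 23.128
Contribution 2: 0.72 * 68.6 = 49.392
RON_blend = 23.128 + 49.392 = 72.52

72.52


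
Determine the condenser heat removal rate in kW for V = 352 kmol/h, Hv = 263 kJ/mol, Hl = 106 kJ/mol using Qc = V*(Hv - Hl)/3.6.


Qc = 352 * (263 - 106) / 3.6 = 352 * 157 / 3.6 = 15350

15350 kW


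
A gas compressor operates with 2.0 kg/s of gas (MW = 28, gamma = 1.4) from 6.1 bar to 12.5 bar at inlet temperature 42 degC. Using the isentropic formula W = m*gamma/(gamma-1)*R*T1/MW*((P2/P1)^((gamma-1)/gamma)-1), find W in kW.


Isentropic work: W = m*(gamma/(gamma-1))*(R*T1/MW)*((P2/P1)^((gamma-1)/gamma) - 1)
T1 = 42 + 273.15 = 315.15 K
Pressure ratio = 12.5 / 6.1 = 2.04918
Exponent = (1.4 - 1)/1.4 = 0.285714
(P2/P1)^exp - 1 = 2.04918^0.285714 - 1 = 0.227504
W = 2.0 * 1.4 / 0.4 * 8.314 * 315.15 / 28 * 0.227504 = 149.0

149.0 kW


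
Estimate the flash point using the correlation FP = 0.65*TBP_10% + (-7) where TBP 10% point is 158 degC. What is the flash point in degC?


FP = 0.65 * 158 + (-7) = 95.7

95.7 degC


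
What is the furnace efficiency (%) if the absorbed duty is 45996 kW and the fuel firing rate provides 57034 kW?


Furnace efficiency = Q_absorbed / Q_fuel * 100
= 45996 / 57034 * 100 = 80.65

80.65 %


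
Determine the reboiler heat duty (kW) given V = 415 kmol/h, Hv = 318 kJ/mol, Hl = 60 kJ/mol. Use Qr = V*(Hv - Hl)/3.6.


Qr = 415 * (318 - 60) / 3.6 = 415 * 258 / 3.6 = 29740

29740 kW


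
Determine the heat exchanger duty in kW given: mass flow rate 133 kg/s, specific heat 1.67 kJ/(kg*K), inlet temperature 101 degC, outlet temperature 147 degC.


Q = m_dot * cp * delta_T
delta_T = 147 - 101 = 46 K
Q = 133 * 1.67 * 46
= 222.11 * 46
= 10217.06 kW

10217.06 kW


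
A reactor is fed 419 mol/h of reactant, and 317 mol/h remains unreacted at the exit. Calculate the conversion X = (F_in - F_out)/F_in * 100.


X = (F_in - F_out) / F_in * 100
Moles reacted = 419 - 317 = 102
X = 102 / 419 * 100
= 0.2434 * 100
= 24.34 %

24.34 %


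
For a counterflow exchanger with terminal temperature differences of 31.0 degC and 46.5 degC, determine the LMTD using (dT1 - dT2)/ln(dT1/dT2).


LMTD = (dT1 - dT2) / ln(dT1/dT2)
= (31.0 - 46.5) / ln(31.0 / 46.5) = -15.5 / -0.405465 = 38.23

38.23 degC


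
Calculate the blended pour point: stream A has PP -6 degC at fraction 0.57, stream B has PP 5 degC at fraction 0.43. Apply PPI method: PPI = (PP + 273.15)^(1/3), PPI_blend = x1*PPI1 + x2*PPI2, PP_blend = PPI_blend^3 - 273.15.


PPI_1 = (-6 + 273.15)^(1/3) = 6.440482
PPI_2 = (5 + 273.15)^(1/3) = 6.527693
PPI_blend = 0.57 * 6.440482 + 0.43 * 6.527693 = 6.477983
PP_blend = 6.477983^3 - 273.15 = 271.8438 - 273.15 = -1.31

-1.31 degC


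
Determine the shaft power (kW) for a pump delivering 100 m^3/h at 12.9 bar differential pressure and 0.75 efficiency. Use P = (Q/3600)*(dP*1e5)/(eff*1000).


Q = 100 / 3600 = 0.0277778 m^3/s
P = 0.0277778 * (12.9 * 1e5) / 0.75 / 1000 = 47.78

47.78 kW


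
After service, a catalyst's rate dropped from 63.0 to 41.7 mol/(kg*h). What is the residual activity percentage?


Activity (%) = (rate_used / rate_fresh) * 100
rate_used = 41.7, rate_fresh = 63.0
= (41.7 / 63.0) * 100
= 0.6619 * 100 = 66.19

66.19 %


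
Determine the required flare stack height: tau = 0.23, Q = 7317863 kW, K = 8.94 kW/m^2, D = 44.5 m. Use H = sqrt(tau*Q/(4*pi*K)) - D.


tau*Q/(4*pi*K) = 0.23 * 7317863 / (4 * pi * 8.94) = 14981.8
sqrt(14981.8) = 122.4
H = 122.4 - 44.5 = 77.90

77.90 m


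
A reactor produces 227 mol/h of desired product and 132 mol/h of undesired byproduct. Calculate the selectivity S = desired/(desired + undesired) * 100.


Selectivity = desired / (desired + undesired) * 100
Total products = 227 + 132 = 359 mol/h
S = 227 / 359 * 100
= 0.6323 * 100
= 63.23 %

63.23 %


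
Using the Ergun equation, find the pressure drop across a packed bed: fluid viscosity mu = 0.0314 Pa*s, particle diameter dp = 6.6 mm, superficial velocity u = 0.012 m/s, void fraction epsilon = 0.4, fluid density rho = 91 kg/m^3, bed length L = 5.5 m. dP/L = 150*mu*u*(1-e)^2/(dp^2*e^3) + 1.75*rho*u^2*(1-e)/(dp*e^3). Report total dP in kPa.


dp = 6.6 mm = 0.0066 m
Viscous term = 150*0.0314*0.012*(1-0.4)^2 / (0.0066^2*0.4^3) = 7298.55
Inertial term = 1.75*91*0.012^2*(1-0.4) / (0.0066*0.4^3) = 32.5739
dP/L = 7298.55 + 32.5739 = 7331.12 Pa/m
dP = 7331.12 * 5.5 / 1000 = 40.32 kPa

40.32 kPa


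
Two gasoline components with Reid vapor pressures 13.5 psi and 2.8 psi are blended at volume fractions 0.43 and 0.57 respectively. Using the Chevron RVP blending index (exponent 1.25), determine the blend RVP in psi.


Chevron index: RVP_blend = (sum xi*RVPi^1.25)^(1/1.25)
RVP^1.25 terms: 0.43 * 13.5^1.25 + 0.57 * 2.8^1.25 = 13.1917
RVP_blend = 13.1917^(1/1.25) = 7.875

7.875 psi


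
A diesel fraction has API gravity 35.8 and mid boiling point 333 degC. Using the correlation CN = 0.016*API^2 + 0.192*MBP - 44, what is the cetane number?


CN = 0.016 * 35.8^2 + 0.192 * 333 - 44
CN = 20.50624 + 63.936 - 44 = 40.44224

40.44224


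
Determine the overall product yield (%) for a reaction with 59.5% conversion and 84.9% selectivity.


Overall yield = conversion (%) * selectivity (%) / 100
Conversion = 59.5%, Selectivity = 84.9%
Y = 59.5 * 84.9 / 100
= 50.5155 %

50.5155 %


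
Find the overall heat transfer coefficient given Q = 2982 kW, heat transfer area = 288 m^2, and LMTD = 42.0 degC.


From Q = U*A*LMTD, U = Q / (A * LMTD)
U = 2982 / (288 * 42.0) = 2982 / 12096 = 0.2465

0.2465 kW/(m^2*K)


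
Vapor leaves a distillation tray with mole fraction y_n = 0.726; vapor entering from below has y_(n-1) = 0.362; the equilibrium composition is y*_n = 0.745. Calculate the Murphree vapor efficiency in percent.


Murphree vapor efficiency: EMV = (y_n - y_(n-1)) / (y*_n - y_(n-1)) * 100
EMV = (0.726 - 0.362) / (0.745 - 0.362) * 100 = 0.364 / 0.383 * 100 = 95.04

95.04 %


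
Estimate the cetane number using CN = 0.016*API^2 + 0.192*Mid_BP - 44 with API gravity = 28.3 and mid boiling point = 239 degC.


CN = 0.016 * 28.3^2 + 0.192 * 239 - 44
CN = 12.81424 + 45.888 - 44 = 14.70224

14.70224


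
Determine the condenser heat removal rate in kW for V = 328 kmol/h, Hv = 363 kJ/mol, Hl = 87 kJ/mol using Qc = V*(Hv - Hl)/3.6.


Qc = 328 * (363 - 87) / 3.6 = 328 * 276 / 3.6 = 25150

25150 kW


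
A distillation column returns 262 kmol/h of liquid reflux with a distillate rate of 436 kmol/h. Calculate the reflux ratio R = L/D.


Reflux ratio definition: R = L / D (liquid returned / distillate withdrawn)
L = 262 kmol/h, D = 436 kmol/h
R = 262 / 436 = 0.6009

0.6009


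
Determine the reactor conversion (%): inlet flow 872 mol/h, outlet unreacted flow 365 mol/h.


X = (F_in - F_out) / F_in * 100
Moles reacted = 872 - 365 = 507
X = 507 / 872 * 100
= 0.5814 * 100
= 58.14 %

58.14 %


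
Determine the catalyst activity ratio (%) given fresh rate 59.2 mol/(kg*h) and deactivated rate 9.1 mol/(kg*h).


Activity (%) = (rate_used / rate_fresh) * 100
rate_used = 9.1, rate_fresh = 59.2
= (9.1 / 59.2) * 100
= 0.1537 * 100 = 15.37

15.37 %


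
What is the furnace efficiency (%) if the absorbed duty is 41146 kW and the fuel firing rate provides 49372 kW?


Furnace efficiency = Q_absorbed / Q_fuel * 100
= 41146 / 49372 * 100 = 83.34

83.34 %


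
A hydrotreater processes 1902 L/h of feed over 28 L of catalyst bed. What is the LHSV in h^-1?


LHSV = volumetric feed rate / catalyst volume
= 1902 L/h / 28 L
= 67.93 h^-1

67.93 h^-1


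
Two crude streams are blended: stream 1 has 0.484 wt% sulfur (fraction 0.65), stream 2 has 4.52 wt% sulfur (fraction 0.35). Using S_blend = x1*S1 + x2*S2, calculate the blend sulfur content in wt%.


Linear sulfur blending: S_blend = x1*S1 + x2*S2
Contribution 1: 0.65 * 0.484 = 0.3146 wt%
Contribution 2: 0.35 * 4.52 = 1.582 wt%
S_blend = 0.3146 + 1.582 = 1.8966

1.8966 wt%


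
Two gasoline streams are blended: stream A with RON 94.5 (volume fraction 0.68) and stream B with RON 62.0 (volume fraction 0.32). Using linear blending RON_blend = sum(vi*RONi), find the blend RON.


Linear blending: RON_blend = sum(vi * RONi)
Contribution 1: 0.68 * 94.5 = 64.26
Contribution 2: 0.32 * 62.0 = 19.84
RON_blend = 64.26 + 19.84 = 84.1

84.1


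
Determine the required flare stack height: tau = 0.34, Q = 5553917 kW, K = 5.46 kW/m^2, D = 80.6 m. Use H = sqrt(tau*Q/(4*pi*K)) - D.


tau*Q/(4*pi*K) = 0.34 * 5553917 / (4 * pi * 5.46) = 27521.7
sqrt(27521.7) = 165.897
H = 165.897 - 80.6 = 85.30

85.30 m


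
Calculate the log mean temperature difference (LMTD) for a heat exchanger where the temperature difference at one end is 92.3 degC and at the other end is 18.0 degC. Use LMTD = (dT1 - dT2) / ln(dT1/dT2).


LMTD = (dT1 - dT2) / ln(dT1/dT2)
= (92.3 - 18.0) / ln(92.3 / 18.0) = 74.3 / 1.63467 = 45.45

45.45 degC


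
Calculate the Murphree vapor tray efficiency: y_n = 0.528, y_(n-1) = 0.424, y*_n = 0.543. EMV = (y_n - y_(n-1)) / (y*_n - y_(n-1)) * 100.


Murphree vapor efficiency: EMV = (y_n - y_(n-1)) / (y*_n - y_(n-1)) * 100
EMV = (0.528 - 0.424) / (0.543 - 0.424) * 100 = 0.104 / 0.119 * 100 = 87.39

87.39 %


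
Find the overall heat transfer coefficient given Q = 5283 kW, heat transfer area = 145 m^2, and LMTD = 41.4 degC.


From Q = U*A*LMTD, U = Q / (A * LMTD)
U = 5283 / (145 * 41.4) = 5283 / 6003 = 0.8801

0.8801 kW/(m^2*K)


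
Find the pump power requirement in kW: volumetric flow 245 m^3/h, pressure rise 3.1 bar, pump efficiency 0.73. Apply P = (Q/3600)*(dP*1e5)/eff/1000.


Q = 245 / 3600 = 0.0680556 m^3/s
P = 0.0680556 * (3.1 * 1e5) / 0.73 / 1000 = 28.90

28.90 kW


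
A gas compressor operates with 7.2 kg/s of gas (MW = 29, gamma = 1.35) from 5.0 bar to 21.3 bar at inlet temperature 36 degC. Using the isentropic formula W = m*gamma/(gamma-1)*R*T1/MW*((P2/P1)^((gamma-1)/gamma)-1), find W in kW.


Isentropic work: W = m*(gamma/(gamma-1))*(R*T1/MW)*((P2/P1)^((gamma-1)/gamma) - 1)
T1 = 36 + 273.15 = 309.15 K
Pressure ratio = 21.3 / 5.0 = 4.26
Exponent = (1.35 - 1)/1.35 = 0.259259
(P2/P1)^exp - 1 = 4.26^0.259259 - 1 = 0.456063
W = 7.2 * 1.35 / 0.35 * 8.314 * 309.15 / 29 * 0.456063 = 1123

1123 kW


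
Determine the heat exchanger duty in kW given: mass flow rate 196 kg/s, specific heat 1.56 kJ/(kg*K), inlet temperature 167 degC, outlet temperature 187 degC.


Q = m_dot * cp * delta_T
delta_T = 187 - 167 = 20 K
Q = 196 * 1.56 * 20
= 305.76 * 20
= 6115.2 kW

6115.2 kW


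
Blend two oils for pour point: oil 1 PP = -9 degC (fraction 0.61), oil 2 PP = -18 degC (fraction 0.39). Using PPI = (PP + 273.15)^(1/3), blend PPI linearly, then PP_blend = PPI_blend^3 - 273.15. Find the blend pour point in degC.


PPI_1 = (-9 + 273.15)^(1/3) = 6.416283
PPI_2 = (-18 + 273.15)^(1/3) = 6.342569
PPI_blend = 0.61 * 6.416283 + 0.39 * 6.342569 = 6.387535
PP_blend = 6.387535^3 - 273.15 = 260.6153 - 273.15 = -12.53

-12.53 degC


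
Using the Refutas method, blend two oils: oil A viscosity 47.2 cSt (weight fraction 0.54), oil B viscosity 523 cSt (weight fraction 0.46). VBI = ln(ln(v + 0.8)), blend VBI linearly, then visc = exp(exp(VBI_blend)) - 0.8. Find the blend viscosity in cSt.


Refutas method: VBN_i = 14.534*ln(ln(visc_i + 0.8)) + 10.975, blended linearly by mass fraction; since VBN is linear in VBI_i = ln(ln(visc_i + 0.8)) and the fractions sum to 1, blend VBI directly: visc = exp(exp(VBI_blend)) - 0.8
VBI_1 = ln(ln(47.2 + 0.8)) = 1.35356
VBI_2 = ln(ln(523 + 0.8)) = 1.83436
VBI_blend = 0.54 * 1.35356 + 0.46 * 1.83436 = 1.57473
visc_blend = exp(exp(1.57473)) - 0.8 = 124.3

124.3 cSt


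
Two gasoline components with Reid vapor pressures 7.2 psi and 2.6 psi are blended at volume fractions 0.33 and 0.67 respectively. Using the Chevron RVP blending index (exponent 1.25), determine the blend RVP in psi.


Chevron index: RVP_blend = (sum xi*RVPi^1.25)^(1/1.25)
RVP^1.25 terms: 0.33 * 7.2^1.25 + 0.67 * 2.6^1.25 = 6.10409
RVP_blend = 6.10409^(1/1.25) = 4.251

4.251 psi


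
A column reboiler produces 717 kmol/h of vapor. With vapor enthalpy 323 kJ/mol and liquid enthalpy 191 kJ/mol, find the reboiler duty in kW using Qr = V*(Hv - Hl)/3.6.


Qr = 717 * (323 - 191) / 3.6 = 717 * 132 / 3.6 = 26290

26290 kW


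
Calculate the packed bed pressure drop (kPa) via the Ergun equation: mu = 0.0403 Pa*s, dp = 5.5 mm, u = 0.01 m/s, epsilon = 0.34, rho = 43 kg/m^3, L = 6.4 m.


dp = 5.5 mm = 0.0055 m
Viscous term = 150*0.0403*0.01*(1-0.34)^2 / (0.0055^2*0.34^3) = 22147.4
Inertial term = 1.75*43*0.01^2*(1-0.34) / (0.0055*0.34^3) = 22.9748
dP/L = 22147.4 + 22.9748 = 22170.4 Pa/m
dP = 22170.4 * 6.4 / 1000 = 141.9 kPa

141.9 kPa


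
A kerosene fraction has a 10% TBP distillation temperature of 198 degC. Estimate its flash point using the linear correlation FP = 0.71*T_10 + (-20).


FP = 0.71 * 198 + (-20) = 120.58

120.58 degC


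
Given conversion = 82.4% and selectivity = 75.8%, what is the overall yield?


Overall yield = conversion (%) * selectivity (%) / 100
Conversion = 82.4%, Selectivity = 75.8%
Y = 82.4 * 75.8 / 100
= 62.4592 %

62.4592 %


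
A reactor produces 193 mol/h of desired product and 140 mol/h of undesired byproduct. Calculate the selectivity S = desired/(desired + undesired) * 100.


Selectivity = desired / (desired + undesired) * 100
Total products = 193 + 140 = 333 mol/h
S = 193 / 333 * 100
= 0.5796 * 100
= 57.96 %

57.96 %


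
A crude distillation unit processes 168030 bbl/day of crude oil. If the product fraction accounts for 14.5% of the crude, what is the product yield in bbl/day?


Crude throughput = 168030 bbl/day
Fraction yield = 14.5%
yield = throughput * fraction / 100
yield = 168030 * 14.5 / 100 = 24364.35

24364.35 bbl/day


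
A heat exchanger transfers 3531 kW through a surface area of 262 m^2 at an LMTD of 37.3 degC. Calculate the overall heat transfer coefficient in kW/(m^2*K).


From Q = U*A*LMTD, U = Q / (A * LMTD)
U = 3531 / (262 * 37.3) = 3531 / 9772.6 = 0.3613

0.3613 kW/(m^2*K)


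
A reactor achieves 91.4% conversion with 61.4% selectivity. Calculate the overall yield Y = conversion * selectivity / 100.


Overall yield = conversion (%) * selectivity (%) / 100
Conversion = 91.4%, Selectivity = 61.4%
Y = 91.4 * 61.4 / 100
= 56.1196 %

56.1196 %


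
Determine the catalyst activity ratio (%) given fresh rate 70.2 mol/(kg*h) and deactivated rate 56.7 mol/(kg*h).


Activity (%) = (rate_used / rate_fresh) * 100
rate_used = 56.7, rate_fresh = 70.2
= (56.7 / 70.2) * 100
= 0.8077 * 100 = 80.77

80.77 %


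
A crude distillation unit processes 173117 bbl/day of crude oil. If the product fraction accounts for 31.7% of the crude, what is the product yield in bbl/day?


Crude throughput = 173117 bbl/day
Fraction yield = 31.7%
yield = throughput * fraction / 100
yield = 173117 * 31.7 / 100 = 54878.089

54878.089 bbl/day


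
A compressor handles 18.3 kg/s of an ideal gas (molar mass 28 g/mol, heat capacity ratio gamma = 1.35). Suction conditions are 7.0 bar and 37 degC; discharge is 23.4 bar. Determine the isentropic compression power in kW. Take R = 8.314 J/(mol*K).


Isentropic work: W = m*(gamma/(gamma-1))*(R*T1/MW)*((P2/P1)^((gamma-1)/gamma) - 1)
T1 = 37 + 273.15 = 310.15 K
Pressure ratio = 23.4 / 7.0 = 3.34286
Exponent = (1.35 - 1)/1.35 = 0.259259
(P2/P1)^exp - 1 = 3.34286^0.259259 - 1 = 0.367358
W = 18.3 * 1.35 / 0.35 * 8.314 * 310.15 / 28 * 0.367358 = 2388

2388 kW


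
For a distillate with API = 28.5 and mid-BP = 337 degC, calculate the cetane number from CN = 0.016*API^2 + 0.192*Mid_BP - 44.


CN = 0.016 * 28.5^2 + 0.192 * 337 - 44
CN = 12.996 + 64.704 - 44 = 33.7

33.7


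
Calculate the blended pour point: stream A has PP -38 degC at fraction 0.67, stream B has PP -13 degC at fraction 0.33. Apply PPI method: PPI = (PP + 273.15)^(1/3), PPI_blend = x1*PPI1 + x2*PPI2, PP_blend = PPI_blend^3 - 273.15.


PPI_1 = (-38 + 273.15)^(1/3) = 6.172318
PPI_2 = (-13 + 273.15)^(1/3) = 6.383731
PPI_blend = 0.67 * 6.172318 + 0.33 * 6.383731 = 6.242084
PP_blend = 6.242084^3 - 273.15 = 243.2141 - 273.15 = -29.94

-29.94 degC


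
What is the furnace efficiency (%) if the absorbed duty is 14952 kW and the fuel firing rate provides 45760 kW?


Furnace efficiency = Q_absorbed / Q_fuel * 100
= 14952 / 45760 * 100 = 32.67

32.67 %


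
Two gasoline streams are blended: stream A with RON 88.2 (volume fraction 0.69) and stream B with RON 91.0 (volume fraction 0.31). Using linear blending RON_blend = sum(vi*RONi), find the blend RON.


Linear blending: RON_blend = sum(vi * RONi)
Contribution 1: 0.69 * 88.2 = 60.858
Contribution 2: 0.31 * 91.0 = 28.21
RON_blend = 60.858 + 28.21 = 89.068

89.068


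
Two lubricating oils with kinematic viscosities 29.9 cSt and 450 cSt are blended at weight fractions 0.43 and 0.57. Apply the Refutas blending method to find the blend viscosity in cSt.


Refutas method: VBN_i = 14.534*ln(ln(visc_i + 0.8)) + 10.975, blended linearly by mass fraction; since VBN is linear in VBI_i = ln(ln(visc_i + 0.8)) and the fractions sum to 1, blend VBI directly: visc = exp(exp(VBI_blend)) - 0.8
VBI_1 = ln(ln(29.9 + 0.8)) = 1.23089
VBI_2 = ln(ln(450 + 0.8)) = 1.81009
VBI_blend = 0.43 * 1.23089 + 0.57 * 1.81009 = 1.56103
visc_blend = exp(exp(1.56103)) - 0.8 = 116.4

116.4 cSt


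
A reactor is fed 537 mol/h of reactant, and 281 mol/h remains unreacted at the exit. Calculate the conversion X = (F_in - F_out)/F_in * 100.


X = (F_in - F_out) / F_in * 100
Moles reacted = 537 - 281 = 256
X = 256 / 537 * 100
= 0.4767 * 100
= 47.67 %

47.67 %


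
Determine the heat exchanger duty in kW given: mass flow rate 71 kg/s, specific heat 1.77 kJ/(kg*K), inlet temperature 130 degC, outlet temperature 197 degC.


Q = m_dot * cp * delta_T
delta_T = 197 - 130 = 67 K
Q = 71 * 1.77 * 67
= 125.67 * 67
= 8419.89 kW

8419.89 kW


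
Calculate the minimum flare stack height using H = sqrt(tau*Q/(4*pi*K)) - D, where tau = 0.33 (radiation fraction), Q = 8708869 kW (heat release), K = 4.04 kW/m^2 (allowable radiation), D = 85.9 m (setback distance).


tau*Q/(4*pi*K) = 0.33 * 8708869 / (4 * pi * 4.04) = 56608.9
sqrt(56608.9) = 237.926
H = 237.926 - 85.9 = 152.0

152.0 m


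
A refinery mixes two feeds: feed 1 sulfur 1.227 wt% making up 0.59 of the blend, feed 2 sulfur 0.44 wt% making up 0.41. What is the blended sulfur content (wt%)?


Linear sulfur blending: S_blend = x1*S1 + x2*S2
Contribution 1: 0.59 * 1.227 = 0.72393 wt%
Contribution 2: 0.41 * 0.44 = 0.1804 wt%
S_blend = 0.72393 + 0.1804 = 0.90433

0.90433 wt%


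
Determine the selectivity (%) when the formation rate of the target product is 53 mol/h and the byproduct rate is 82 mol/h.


Selectivity = desired / (desired + undesired) * 100
Total products = 53 + 82 = 135 mol/h
S = 53 / 135 * 100
= 0.3926 * 100
= 39.26 %

39.26 %


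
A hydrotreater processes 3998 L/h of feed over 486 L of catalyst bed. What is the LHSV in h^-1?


LHSV = volumetric feed rate / catalyst volume
= 3998 L/h / 486 L
= 8.226 h^-1

8.226 h^-1


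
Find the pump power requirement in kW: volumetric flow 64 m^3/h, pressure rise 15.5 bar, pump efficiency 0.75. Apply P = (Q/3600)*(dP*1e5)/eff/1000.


Q = 64 / 3600 = 0.0177778 m^3/s
P = 0.0177778 * (15.5 * 1e5) / 0.75 / 1000 = 36.74

36.74 kW


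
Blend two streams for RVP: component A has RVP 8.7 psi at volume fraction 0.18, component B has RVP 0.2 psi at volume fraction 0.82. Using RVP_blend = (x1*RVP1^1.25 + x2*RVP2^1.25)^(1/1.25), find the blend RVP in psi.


Chevron index: RVP_blend = (sum xi*RVPi^1.25)^(1/1.25)
RVP^1.25 terms: 0.18 * 8.7^1.25 + 0.82 * 0.2^1.25 = 2.79917
RVP_blend = 2.79917^(1/1.25) = 2.278

2.278 psi


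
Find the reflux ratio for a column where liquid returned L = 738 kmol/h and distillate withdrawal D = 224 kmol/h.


Reflux ratio definition: R = L / D (liquid returned / distillate withdrawn)
L = 738 kmol/h, D = 224 kmol/h
R = 738 / 224 = 3.295

3.295


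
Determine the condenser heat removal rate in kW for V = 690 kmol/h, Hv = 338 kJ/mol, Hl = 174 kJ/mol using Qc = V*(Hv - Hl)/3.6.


Qc = 690 * (338 - 174) / 3.6 = 690 * 164 / 3.6 = 31430

31430 kW


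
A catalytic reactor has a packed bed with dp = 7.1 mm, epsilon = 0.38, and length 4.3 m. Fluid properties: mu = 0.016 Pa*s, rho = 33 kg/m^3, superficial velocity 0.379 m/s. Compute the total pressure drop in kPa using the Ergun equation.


dp = 7.1 mm = 0.0071 m
Viscous term = 150*0.016*0.379*(1-0.38)^2 / (0.0071^2*0.38^3) = 126406
Inertial term = 1.75*33*0.379^2*(1-0.38) / (0.0071*0.38^3) = 13201.2
dP/L = 126406 + 13201.2 = 139607 Pa/m
dP = 139607 * 4.3 / 1000 = 600.3 kPa

600.3 kPa


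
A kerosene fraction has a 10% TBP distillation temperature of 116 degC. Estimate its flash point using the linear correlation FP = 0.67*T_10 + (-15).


FP = 0.67 * 116 + (-15) = 62.72

62.72 degC


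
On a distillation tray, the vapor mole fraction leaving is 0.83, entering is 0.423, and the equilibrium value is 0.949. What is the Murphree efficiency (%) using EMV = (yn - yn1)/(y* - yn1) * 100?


Murphree vapor efficiency: EMV = (y_n - y_(n-1)) / (y*_n - y_(n-1)) * 100
EMV = (0.83 - 0.423) / (0.949 - 0.423) * 100 = 0.407 / 0.526 * 100 = 77.38

77.38 %


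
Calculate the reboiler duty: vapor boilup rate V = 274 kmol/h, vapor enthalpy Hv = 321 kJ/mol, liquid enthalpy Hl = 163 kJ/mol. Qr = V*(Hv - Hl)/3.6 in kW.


Qr = 274 * (321 - 163) / 3.6 = 274 * 158 / 3.6 = 12030

12030 kW


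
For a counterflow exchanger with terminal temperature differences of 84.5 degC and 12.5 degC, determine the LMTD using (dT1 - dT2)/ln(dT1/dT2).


LMTD = (dT1 - dT2) / ln(dT1/dT2)
= (84.5 - 12.5) / ln(84.5 / 12.5) = 72 / 1.91102 = 37.68

37.68 degC


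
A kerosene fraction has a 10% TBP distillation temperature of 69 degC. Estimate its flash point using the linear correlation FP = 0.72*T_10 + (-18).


FP = 0.72 * 69 + (-18) = 31.68

31.68 degC


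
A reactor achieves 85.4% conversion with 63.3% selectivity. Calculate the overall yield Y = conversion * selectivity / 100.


Overall yield = conversion (%) * selectivity (%) / 100
Conversion = 85.4%, Selectivity = 63.3%
Y = 85.4 * 63.3 / 100
= 54.0582 %

54.0582 %


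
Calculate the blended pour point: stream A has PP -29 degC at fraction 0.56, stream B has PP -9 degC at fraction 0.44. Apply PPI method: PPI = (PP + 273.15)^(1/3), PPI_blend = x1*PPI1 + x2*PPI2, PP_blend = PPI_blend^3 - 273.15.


PPI_1 = (-29 + 273.15)^(1/3) = 6.25008
PPI_2 = (-9 + 273.15)^(1/3) = 6.416283
PPI_blend = 0.56 * 6.25008 + 0.44 * 6.416283 = 6.323209
PP_blend = 6.323209^3 - 273.15 = 252.8207 - 273.15 = -20.33

-20.33 degC


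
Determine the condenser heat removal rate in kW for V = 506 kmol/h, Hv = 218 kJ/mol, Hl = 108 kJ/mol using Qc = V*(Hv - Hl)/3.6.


Qc = 506 * (218 - 108) / 3.6 = 506 * 110 / 3.6 = 15460

15460 kW


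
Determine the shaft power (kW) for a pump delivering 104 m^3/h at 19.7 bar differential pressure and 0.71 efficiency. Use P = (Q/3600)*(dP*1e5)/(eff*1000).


Q = 104 / 3600 = 0.0288889 m^3/s
P = 0.0288889 * (19.7 * 1e5) / 0.71 / 1000 = 80.16

80.16 kW


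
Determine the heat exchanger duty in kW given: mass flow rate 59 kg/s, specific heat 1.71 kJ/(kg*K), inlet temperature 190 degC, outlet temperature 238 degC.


Q = m_dot * cp * delta_T
delta_T = 238 - 190 = 48 K
Q = 59 * 1.71 * 48
= 100.89 * 48
= 4842.72 kW

4842.72 kW


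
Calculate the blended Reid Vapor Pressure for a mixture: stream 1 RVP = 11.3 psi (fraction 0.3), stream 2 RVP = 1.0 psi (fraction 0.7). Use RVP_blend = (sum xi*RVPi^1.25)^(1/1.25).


Chevron index: RVP_blend = (sum xi*RVPi^1.25)^(1/1.25)
RVP^1.25 terms: 0.3 * 11.3^1.25 + 0.7 * 1.0^1.25 = 6.9154
RVP_blend = 6.9154^(1/1.25) = 4.697

4.697 psi


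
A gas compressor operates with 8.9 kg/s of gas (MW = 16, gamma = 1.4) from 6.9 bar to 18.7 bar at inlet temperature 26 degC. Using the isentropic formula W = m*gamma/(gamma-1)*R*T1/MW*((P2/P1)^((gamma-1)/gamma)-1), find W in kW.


Isentropic work: W = m*(gamma/(gamma-1))*(R*T1/MW)*((P2/P1)^((gamma-1)/gamma) - 1)
T1 = 26 + 273.15 = 299.15 K
Pressure ratio = 18.7 / 6.9 = 2.71014
Exponent = (1.4 - 1)/1.4 = 0.285714
(P2/P1)^exp - 1 = 2.71014^0.285714 - 1 = 0.329572
W = 8.9 * 1.4 / 0.4 * 8.314 * 299.15 / 16 * 0.329572 = 1596

1596 kW


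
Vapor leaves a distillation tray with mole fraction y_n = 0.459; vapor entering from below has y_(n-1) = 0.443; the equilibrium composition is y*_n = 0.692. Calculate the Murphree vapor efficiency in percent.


Murphree vapor efficiency: EMV = (y_n - y_(n-1)) / (y*_n - y_(n-1)) * 100
EMV = (0.459 - 0.443) / (0.692 - 0.443) * 100 = 0.016 / 0.249 * 100 = 6.426

6.426 %


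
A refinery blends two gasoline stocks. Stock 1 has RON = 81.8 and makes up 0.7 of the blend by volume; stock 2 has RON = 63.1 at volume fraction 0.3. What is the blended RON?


Linear blending: RON_blend = sum(vi * RONi)
Contribution 1: 0.7 * 81.8 = 57.26
Contribution 2: 0.3 * 63.1 = 18.93
RON_blend = 57.26 + 18.93 = 76.19

76.19


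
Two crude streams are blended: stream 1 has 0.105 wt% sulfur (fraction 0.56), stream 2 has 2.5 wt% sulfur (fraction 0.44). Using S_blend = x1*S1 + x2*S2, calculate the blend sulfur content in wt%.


Linear sulfur blending: S_blend = x1*S1 + x2*S2
Contribution 1: 0.56 * 0.105 = 0.0588 wt%
Contribution 2: 0.44 * 2.5 = 1.1 wt%
S_blend = 0.0588 + 1.1 = 1.1588

1.1588 wt%


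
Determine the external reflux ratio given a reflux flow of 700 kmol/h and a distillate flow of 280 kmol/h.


Reflux ratio definition: R = L / D (liquid returned / distillate withdrawn)
L = 700 kmol/h, D = 280 kmol/h
R = 700 / 280 = 2.500

2.500


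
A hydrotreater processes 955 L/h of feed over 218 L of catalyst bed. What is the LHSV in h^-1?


LHSV = volumetric feed rate / catalyst volume
= 955 L/h / 218 L
= 4.381 h^-1

4.381 h^-1


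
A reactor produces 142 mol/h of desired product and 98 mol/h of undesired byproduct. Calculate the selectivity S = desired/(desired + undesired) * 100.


Selectivity = desired / (desired + undesired) * 100
Total products = 142 + 98 = 240 mol/h
S = 142 / 240 * 100
= 0.5917 * 100
= 59.17 %

59.17 %


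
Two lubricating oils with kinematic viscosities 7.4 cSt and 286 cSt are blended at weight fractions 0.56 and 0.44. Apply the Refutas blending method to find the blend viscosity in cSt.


Refutas method: VBN_i = 14.534*ln(ln(visc_i + 0.8)) + 10.975, blended linearly by mass fraction; since VBN is linear in VBI_i = ln(ln(visc_i + 0.8)) and the fractions sum to 1, blend VBI directly: visc = exp(exp(VBI_blend)) - 0.8
VBI_1 = ln(ln(7.4 + 0.8)) = 0.743904
VBI_2 = ln(ln(286 + 0.8)) = 1.73321
VBI_blend = 0.56 * 0.743904 + 0.44 * 1.73321 = 1.1792
visc_blend = exp(exp(1.1792)) - 0.8 = 25.04

25.04 cSt


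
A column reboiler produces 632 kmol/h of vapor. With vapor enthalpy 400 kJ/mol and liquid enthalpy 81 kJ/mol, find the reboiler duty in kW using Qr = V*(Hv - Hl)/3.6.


Qr = 632 * (400 - 81) / 3.6 = 632 * 319 / 3.6 = 56000

56000 kW


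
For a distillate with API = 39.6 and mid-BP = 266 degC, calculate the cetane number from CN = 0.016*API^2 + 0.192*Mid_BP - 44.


CN = 0.016 * 39.6^2 + 0.192 * 266 - 44
CN = 25.09056 + 51.072 - 44 = 32.16256

32.16256


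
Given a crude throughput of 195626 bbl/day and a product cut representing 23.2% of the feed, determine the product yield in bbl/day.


Crude throughput = 195626 bbl/day
Fraction yield = 23.2%
yield = throughput * fraction / 100
yield = 195626 * 23.2 / 100 = 45385.232

45385.232 bbl/day


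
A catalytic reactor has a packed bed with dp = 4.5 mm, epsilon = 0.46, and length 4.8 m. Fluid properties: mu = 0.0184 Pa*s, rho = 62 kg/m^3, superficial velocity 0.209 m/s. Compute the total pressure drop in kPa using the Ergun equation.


dp = 4.5 mm = 0.0045 m
Viscous term = 150*0.0184*0.209*(1-0.46)^2 / (0.0045^2*0.46^3) = 85338.4
Inertial term = 1.75*62*0.209^2*(1-0.46) / (0.0045*0.46^3) = 5842.92
dP/L = 85338.4 + 5842.92 = 91181.3 Pa/m
dP = 91181.3 * 4.8 / 1000 = 437.7 kPa

437.7 kPa


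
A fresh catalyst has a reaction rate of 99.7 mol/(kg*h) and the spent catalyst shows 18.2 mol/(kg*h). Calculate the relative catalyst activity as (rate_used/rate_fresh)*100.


Activity (%) = (rate_used / rate_fresh) * 100
rate_used = 18.2, rate_fresh = 99.7
= (18.2 / 99.7) * 100
= 0.1825 * 100 = 18.25

18.25 %


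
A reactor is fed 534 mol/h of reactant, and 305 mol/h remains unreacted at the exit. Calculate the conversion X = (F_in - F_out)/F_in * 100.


X = (F_in - F_out) / F_in * 100
Moles reacted = 534 - 305 = 229
X = 229 / 534 * 100
= 0.4288 * 100
= 42.88 %

42.88 %


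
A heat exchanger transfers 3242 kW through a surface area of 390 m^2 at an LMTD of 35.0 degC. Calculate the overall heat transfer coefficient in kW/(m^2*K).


From Q = U*A*LMTD, U = Q / (A * LMTD)
U = 3242 / (390 * 35.0) = 3242 / 13650 = 0.2375

0.2375 kW/(m^2*K)


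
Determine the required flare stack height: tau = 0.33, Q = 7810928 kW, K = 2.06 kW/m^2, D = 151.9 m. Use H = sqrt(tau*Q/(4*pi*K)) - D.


tau*Q/(4*pi*K) = 0.33 * 7810928 / (4 * pi * 2.06) = 99572.5
sqrt(99572.5) = 315.551
H = 315.551 - 151.9 = 163.7

163.7 m


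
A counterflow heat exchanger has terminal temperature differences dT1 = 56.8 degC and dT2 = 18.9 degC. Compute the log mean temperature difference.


LMTD = (dT1 - dT2) / ln(dT1/dT2)
= (56.8 - 18.9) / ln(56.8 / 18.9) = 37.9 / 1.10037 = 34.44

34.44 degC


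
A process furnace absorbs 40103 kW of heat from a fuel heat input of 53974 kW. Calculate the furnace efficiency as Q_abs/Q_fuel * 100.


Furnace efficiency = Q_absorbed / Q_fuel * 100
= 40103 / 53974 * 100 = 74.30

74.30 %


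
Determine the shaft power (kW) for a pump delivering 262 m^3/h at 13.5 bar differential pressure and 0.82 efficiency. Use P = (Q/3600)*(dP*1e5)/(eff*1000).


Q = 262 / 3600 = 0.0727778 m^3/s
P = 0.0727778 * (13.5 * 1e5) / 0.82 / 1000 = 119.8

119.8 kW


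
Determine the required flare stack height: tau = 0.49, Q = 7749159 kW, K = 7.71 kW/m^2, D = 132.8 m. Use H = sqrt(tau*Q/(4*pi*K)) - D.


tau*Q/(4*pi*K) = 0.49 * 7749159 / (4 * pi * 7.71) = 39191
sqrt(39191) = 197.967
H = 197.967 - 132.8 = 65.17

65.17 m


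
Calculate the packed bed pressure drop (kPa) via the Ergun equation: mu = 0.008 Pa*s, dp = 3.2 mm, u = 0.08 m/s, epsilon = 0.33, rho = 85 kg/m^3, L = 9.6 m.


dp = 3.2 mm = 0.0032 m
Viscous term = 150*0.008*0.08*(1-0.33)^2 / (0.0032^2*0.33^3) = 117106
Inertial term = 1.75*85*0.08^2*(1-0.33) / (0.0032*0.33^3) = 5546.51
dP/L = 117106 + 5546.51 = 122653 Pa/m
dP = 122653 * 9.6 / 1000 = 1177 kPa

1177 kPa


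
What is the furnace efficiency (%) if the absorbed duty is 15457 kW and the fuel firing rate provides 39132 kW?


Furnace efficiency = Q_absorbed / Q_fuel * 100
= 15457 / 39132 * 100 = 39.50

39.50 %


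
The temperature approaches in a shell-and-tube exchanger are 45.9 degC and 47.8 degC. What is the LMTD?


LMTD = (dT1 - dT2) / ln(dT1/dT2)
= (45.9 - 47.8) / ln(45.9 / 47.8) = -1.9 / -0.0405605 = 46.84

46.84 degC


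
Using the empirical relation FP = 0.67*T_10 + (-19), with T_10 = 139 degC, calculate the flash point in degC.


FP = 0.67 * 139 + (-19) = 74.13

74.13 degC


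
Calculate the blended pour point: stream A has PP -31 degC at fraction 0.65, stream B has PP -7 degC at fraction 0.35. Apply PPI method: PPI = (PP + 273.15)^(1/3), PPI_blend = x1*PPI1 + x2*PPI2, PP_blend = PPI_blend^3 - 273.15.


PPI_1 = (-31 + 273.15)^(1/3) = 6.232967
PPI_2 = (-7 + 273.15)^(1/3) = 6.432436
PPI_blend = 0.65 * 6.232967 + 0.35 * 6.432436 = 6.302781
PP_blend = 6.302781^3 - 273.15 = 250.3783 - 273.15 = -22.77

-22.77 degC


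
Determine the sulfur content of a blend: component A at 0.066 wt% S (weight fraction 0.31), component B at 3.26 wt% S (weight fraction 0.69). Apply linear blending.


Linear sulfur blending: S_blend = x1*S1 + x2*S2
Contribution 1: 0.31 * 0.066 = 0.02046 wt%
Contribution 2: 0.69 * 3.26 = 2.2494 wt%
S_blend = 0.02046 + 2.2494 = 2.26986

2.26986 wt%


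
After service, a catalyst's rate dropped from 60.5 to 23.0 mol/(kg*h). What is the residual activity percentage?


Activity (%) = (rate_used / rate_fresh) * 100
rate_used = 23.0, rate_fresh = 60.5
= (23.0 / 60.5) * 100
= 0.3802 * 100 = 38.02

38.02 %


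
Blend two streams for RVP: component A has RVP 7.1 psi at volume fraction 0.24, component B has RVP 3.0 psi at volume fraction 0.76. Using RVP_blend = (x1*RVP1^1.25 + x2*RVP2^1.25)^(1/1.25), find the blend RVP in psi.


Chevron index: RVP_blend = (sum xi*RVPi^1.25)^(1/1.25)
RVP^1.25 terms: 0.24 * 7.1^1.25 + 0.76 * 3.0^1.25 = 5.78218
RVP_blend = 5.78218^(1/1.25) = 4.071

4.071 psi


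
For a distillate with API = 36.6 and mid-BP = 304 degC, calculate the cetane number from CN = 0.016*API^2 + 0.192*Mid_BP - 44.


CN = 0.016 * 36.6^2 + 0.192 * 304 - 44
CN = 21.43296 + 58.368 - 44 = 35.80096

35.80096


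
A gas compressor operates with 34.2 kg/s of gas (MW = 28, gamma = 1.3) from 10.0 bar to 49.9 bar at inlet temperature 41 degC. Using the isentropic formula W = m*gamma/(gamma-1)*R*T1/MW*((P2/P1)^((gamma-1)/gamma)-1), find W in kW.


Isentropic work: W = m*(gamma/(gamma-1))*(R*T1/MW)*((P2/P1)^((gamma-1)/gamma) - 1)
T1 = 41 + 273.15 = 314.15 K
Pressure ratio = 49.9 / 10.0 = 4.99
Exponent = (1.3 - 1)/1.3 = 0.230769
(P2/P1)^exp - 1 = 4.99^0.230769 - 1 = 0.449105
W = 34.2 * 1.3 / 0.3 * 8.314 * 314.15 / 28 * 0.449105 = 6208

6208 kW
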